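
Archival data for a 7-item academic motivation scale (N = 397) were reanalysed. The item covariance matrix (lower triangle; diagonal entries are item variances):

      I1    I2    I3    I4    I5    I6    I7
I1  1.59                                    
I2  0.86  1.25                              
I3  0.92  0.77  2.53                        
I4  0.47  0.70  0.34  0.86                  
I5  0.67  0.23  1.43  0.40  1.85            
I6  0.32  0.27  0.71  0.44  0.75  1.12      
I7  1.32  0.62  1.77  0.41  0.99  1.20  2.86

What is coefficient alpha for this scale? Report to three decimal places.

Σσ²ᵢ = 1.59 + 1.25 + 2.53 + 0.86 + 1.85 + 1.12 + 2.86 = 12.06
Sum of off-diagonal covariances = 15.59
σ²_total = 12.06 + 2 × 15.59 = 43.24
α = (k/(k−1))·(1 − Σσ²ᵢ/σ²_total) = (7/6)·(1 − 12.06/43.24) = 0.841

α = 0.841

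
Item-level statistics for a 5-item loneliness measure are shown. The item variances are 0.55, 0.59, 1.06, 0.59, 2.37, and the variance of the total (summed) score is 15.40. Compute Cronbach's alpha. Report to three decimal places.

Cronbach's alpha = 0.831

Σσᵢ² = 0.55 + 0.59 + 1.06 + 0.59 + 2.37 = 5.16
α = (k/(k−1))·(1 − Σσᵢ²/σ²_T) = (5/4)·(1 − 5.16/15.40) = 0.831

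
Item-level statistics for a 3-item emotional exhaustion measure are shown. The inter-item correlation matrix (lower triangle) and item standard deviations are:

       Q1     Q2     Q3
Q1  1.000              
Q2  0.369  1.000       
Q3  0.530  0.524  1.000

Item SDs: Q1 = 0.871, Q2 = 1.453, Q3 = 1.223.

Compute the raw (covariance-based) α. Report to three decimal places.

Σσ²ᵢ = 0.871² + 1.453² + 1.223² = 4.3656
Covariances σ_ij = r_ij · s_i · s_j:
  σ(Q1,Q2) = 0.369 × 0.871 × 1.453 = 0.4670
  σ(Q1,Q3) = 0.530 × 0.871 × 1.223 = 0.5646
  σ(Q2,Q3) = 0.524 × 1.453 × 1.223 = 0.9312
σ²_T = Σσ²ᵢ + 2·Σσ_ij = 4.3656 + 2 × 1.9628 = 8.2912
α = (3/2)·(1 − 4.3656/8.2912) = 0.710

α = 0.710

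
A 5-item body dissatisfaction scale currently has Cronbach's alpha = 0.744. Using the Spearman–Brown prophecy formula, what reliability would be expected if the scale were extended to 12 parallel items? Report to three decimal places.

predicted reliability = 0.875

Length factor m = 12/5 = 2.4000
α' = m·α / (1 + (m−1)·α)
   = 12/5 × 0.744 / (1 + (12/5 − 1) × 0.744)
   = 1.7856 / 2.0416 = 0.875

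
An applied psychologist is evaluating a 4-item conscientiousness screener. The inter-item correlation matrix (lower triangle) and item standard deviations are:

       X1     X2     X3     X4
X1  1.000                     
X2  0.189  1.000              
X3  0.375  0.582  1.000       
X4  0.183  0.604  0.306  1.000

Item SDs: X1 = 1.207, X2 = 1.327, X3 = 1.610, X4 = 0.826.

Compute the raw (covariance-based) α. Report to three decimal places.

Σσ²ᵢ = 1.207² + 1.327² + 1.610² + 0.826² = 6.4922
Covariances σ_ij = r_ij · s_i · s_j:
  σ(X1,X2) = 0.189 × 1.207 × 1.327 = 0.3027
  σ(X1,X3) = 0.375 × 1.207 × 1.610 = 0.7287
  σ(X1,X4) = 0.183 × 1.207 × 0.826 = 0.1824
  σ(X2,X3) = 0.582 × 1.327 × 1.610 = 1.2434
  σ(X2,X4) = 0.604 × 1.327 × 0.826 = 0.6620
  σ(X3,X4) = 0.306 × 1.610 × 0.826 = 0.4069
σ²_T = Σσ²ᵢ + 2·Σσ_ij = 6.4922 + 2 × 3.5261 = 13.5444
α = (4/3)·(1 − 6.4922/13.5444) = 0.694

α = 0.694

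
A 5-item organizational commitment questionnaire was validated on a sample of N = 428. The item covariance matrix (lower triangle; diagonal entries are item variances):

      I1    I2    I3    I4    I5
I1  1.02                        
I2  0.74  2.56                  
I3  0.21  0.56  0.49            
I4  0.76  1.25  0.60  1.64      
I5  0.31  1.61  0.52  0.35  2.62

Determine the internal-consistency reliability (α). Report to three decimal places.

Σσ²ᵢ = 1.02 + 2.56 + 0.49 + 1.64 + 2.62 = 8.33
Sum of off-diagonal covariances = 6.91
σ²_T = 8.33 + 2 × 6.91 = 22.15
α = (k/(k−1))·(1 − Σσ²ᵢ/σ²_T) = (5/4)·(1 − 8.33/22.15) = 0.780

α = 0.780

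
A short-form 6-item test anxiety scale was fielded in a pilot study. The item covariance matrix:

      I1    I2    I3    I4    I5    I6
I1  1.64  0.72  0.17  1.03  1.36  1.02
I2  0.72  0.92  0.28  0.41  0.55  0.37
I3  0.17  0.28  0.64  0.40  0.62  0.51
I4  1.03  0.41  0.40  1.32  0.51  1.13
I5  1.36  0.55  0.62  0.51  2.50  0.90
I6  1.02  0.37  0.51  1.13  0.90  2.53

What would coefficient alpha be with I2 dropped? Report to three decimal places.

Remaining items: I1, I3, I4, I5, I6 (k = 5).
Σσ²ᵢ = 1.64 + 0.64 + 1.32 + 2.50 + 2.53 = 8.63
total variance = 8.63 + 2 × 7.65 = 23.93
α (item deleted) = (5/4)·(1 − 8.63/23.93) = 0.799

α = 0.799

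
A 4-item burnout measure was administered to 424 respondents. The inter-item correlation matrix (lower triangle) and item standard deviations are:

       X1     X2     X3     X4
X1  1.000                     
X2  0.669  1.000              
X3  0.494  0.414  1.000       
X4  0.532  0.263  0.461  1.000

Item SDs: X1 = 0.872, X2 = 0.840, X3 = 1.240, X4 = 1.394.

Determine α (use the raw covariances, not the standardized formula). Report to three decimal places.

Σσ²ᵢ = 0.872² + 0.840² + 1.240² + 1.394² = 4.9468
Covariances σ_ij = r_ij · s_i · s_j:
  σ(X1,X2) = 0.669 × 0.872 × 0.840 = 0.4900
  σ(X1,X3) = 0.494 × 0.872 × 1.240 = 0.5342
  σ(X1,X4) = 0.532 × 0.872 × 1.394 = 0.6467
  σ(X2,X3) = 0.414 × 0.840 × 1.240 = 0.4312
  σ(X2,X4) = 0.263 × 0.840 × 1.394 = 0.3080
  σ(X3,X4) = 0.461 × 1.240 × 1.394 = 0.7969
σ²_T = Σσ²ᵢ + 2·Σσ_ij = 4.9468 + 2 × 3.2070 = 11.3608
α = (4/3)·(1 − 4.9468/11.3608) = 0.753

α = 0.753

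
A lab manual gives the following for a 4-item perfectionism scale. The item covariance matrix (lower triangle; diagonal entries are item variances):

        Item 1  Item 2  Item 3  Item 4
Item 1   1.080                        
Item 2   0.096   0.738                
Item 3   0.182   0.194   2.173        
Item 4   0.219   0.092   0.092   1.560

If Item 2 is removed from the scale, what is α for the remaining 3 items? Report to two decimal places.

Remaining items: Item 1, Item 3, Item 4 (k = 3).
ΣVar(i) = 1.080 + 2.173 + 1.560 = 4.813
Var(T) = 4.813 + 2 × 0.493 = 5.799
α (item deleted) = (3/2)·(1 − 4.813/5.799) = 0.26

α = 0.26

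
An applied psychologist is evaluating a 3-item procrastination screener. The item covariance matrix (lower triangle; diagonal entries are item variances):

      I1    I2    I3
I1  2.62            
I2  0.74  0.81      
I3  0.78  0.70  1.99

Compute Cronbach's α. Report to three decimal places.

Cronbach's α = 0.675

sum of item variances = 2.62 + 0.81 + 1.99 = 5.42
Sum of the distinct covariances = 2.22
σ²_total = 5.42 + 2 × 2.22 = 9.86
α = (k/(k−1))·(1 − sum of item variances/σ²_total) = (3/2)·(1 − 5.42/9.86) = 0.675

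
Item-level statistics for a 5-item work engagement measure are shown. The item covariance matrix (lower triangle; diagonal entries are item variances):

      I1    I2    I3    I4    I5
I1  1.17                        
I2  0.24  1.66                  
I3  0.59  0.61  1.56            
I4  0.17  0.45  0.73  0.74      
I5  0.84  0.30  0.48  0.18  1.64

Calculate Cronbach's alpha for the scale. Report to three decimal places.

Σσ²ᵢ = 1.17 + 1.66 + 1.56 + 0.74 + 1.64 = 6.77
Σ_{i<j} σ_ij = 4.59
σ²_total = 6.77 + 2 × 4.59 = 15.95
α = (k/(k−1))·(1 − Σσ²ᵢ/σ²_total) = (5/4)·(1 − 6.77/15.95) = 0.719

Cronbach's alpha = 0.719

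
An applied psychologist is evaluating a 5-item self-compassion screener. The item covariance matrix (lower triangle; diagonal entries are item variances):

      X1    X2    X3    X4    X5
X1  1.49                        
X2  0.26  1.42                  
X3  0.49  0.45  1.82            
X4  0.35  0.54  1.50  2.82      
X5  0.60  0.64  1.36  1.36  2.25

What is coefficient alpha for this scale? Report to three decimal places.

Σσ²ᵢ = 1.49 + 1.42 + 1.82 + 2.82 + 2.25 = 9.80
Sum of the distinct covariances = 7.55
Var(T) = 9.80 + 2 × 7.55 = 24.90
α = (k/(k−1))·(1 − Σσ²ᵢ/Var(T)) = (5/4)·(1 − 9.80/24.90) = 0.758

coefficient alpha = 0.758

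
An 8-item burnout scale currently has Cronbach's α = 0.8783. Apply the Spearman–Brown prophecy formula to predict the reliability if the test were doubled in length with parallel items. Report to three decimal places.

predicted reliability = 0.935

Length factor m = 2
α' = m·α / (1 + (m−1)·α)
   = 2 × 0.8783 / (1 + (2 − 1) × 0.8783)
   = 1.7566 / 1.8783 = 0.935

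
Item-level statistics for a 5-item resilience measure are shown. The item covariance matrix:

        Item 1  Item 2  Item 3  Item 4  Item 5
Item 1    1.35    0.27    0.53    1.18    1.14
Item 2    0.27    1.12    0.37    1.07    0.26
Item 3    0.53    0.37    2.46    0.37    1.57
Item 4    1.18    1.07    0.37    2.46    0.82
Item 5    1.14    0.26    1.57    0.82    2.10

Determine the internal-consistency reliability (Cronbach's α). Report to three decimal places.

α = 0.769

Σσ²ᵢ = 1.35 + 1.12 + 2.46 + 2.46 + 2.10 = 9.49
Sum of the distinct covariances = 7.58
σ²_T = 9.49 + 2 × 7.58 = 24.65
α = (k/(k−1))·(1 − Σσ²ᵢ/σ²_T) = (5/4)·(1 − 9.49/24.65) = 0.769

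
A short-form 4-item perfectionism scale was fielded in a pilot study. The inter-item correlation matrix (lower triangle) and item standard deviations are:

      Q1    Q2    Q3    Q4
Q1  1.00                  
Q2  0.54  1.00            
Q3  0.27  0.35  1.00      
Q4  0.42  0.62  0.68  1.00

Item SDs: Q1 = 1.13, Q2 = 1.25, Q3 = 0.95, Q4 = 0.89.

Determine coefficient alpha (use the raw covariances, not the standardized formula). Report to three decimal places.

coefficient alpha = 0.776

Σσ²ᵢ = 1.13² + 1.25² + 0.95² + 0.89² = 4.5340
Covariances σ_ij = r_ij · s_i · s_j:
  σ(Q1,Q2) = 0.54 × 1.13 × 1.25 = 0.7627
  σ(Q1,Q3) = 0.27 × 1.13 × 0.95 = 0.2898
  σ(Q1,Q4) = 0.42 × 1.13 × 0.89 = 0.4224
  σ(Q2,Q3) = 0.35 × 1.25 × 0.95 = 0.4156
  σ(Q2,Q4) = 0.62 × 1.25 × 0.89 = 0.6898
  σ(Q3,Q4) = 0.68 × 0.95 × 0.89 = 0.5749
σ²_T = Σσ²ᵢ + 2·Σσ_ij = 4.5340 + 2 × 3.1552 = 10.8444
α = (4/3)·(1 − 4.5340/10.8444) = 0.776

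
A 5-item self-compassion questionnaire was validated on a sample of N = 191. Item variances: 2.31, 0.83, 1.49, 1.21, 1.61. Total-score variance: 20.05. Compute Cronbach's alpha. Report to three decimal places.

Cronbach's alpha = 0.786

Σσ²ᵢ = 2.31 + 0.83 + 1.49 + 1.21 + 1.61 = 7.45
α = (k/(k−1))·(1 − Σσ²ᵢ/Var(T)) = (5/4)·(1 − 7.45/20.05) = 0.786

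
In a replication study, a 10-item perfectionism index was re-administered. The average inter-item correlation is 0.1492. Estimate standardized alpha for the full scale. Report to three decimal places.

α = 0.637

Standardized α = k·r̄ / (1 + (k−1)·r̄) = 10 × 0.1492 / (1 + 9 × 0.1492)
  = 1.4920 / 2.3428 = 0.637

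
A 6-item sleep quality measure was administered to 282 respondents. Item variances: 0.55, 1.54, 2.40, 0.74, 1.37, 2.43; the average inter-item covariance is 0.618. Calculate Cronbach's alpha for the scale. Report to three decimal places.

α = 0.807

Σσᵢ² = 0.55 + 1.54 + 2.40 + 0.74 + 1.37 + 2.43 = 9.03
Sum of the 15 distinct covariances = 15 × 0.618 = 9.270
σ²_T = Σσᵢ² + 2·Σcov = 9.03 + 2 × 9.270 = 27.570
α = (6/5)·(1 − 9.03/27.570) = 0.807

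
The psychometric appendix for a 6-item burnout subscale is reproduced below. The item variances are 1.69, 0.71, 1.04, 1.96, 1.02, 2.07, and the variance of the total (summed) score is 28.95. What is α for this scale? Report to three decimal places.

α = 0.848

Σσᵢ² = 1.69 + 0.71 + 1.04 + 1.96 + 1.02 + 2.07 = 8.49
α = (k/(k−1))·(1 − Σσᵢ²/total variance) = (6/5)·(1 − 8.49/28.95) = 0.848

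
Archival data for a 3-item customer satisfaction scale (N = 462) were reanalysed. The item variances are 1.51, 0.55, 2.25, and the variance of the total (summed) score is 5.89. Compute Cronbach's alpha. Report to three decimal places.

Cronbach's alpha = 0.402

ΣVar(i) = 1.51 + 0.55 + 2.25 = 4.31
α = (k/(k−1))·(1 − ΣVar(i)/Var(T)) = (3/2)·(1 − 4.31/5.89) = 0.402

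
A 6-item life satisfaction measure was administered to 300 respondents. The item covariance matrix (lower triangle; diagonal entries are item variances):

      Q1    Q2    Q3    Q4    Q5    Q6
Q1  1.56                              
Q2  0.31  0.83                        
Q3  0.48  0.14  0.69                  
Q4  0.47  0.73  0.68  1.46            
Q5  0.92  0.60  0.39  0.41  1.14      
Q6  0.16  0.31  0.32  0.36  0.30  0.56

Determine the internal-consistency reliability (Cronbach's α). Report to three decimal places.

Cronbach's α = 0.814

Σσ²ᵢ = 1.56 + 0.83 + 0.69 + 1.46 + 1.14 + 0.56 = 6.24
Sum of the distinct covariances = 6.58
σ²_T = 6.24 + 2 × 6.58 = 19.40
α = (k/(k−1))·(1 − Σσ²ᵢ/σ²_T) = (6/5)·(1 − 6.24/19.40) = 0.814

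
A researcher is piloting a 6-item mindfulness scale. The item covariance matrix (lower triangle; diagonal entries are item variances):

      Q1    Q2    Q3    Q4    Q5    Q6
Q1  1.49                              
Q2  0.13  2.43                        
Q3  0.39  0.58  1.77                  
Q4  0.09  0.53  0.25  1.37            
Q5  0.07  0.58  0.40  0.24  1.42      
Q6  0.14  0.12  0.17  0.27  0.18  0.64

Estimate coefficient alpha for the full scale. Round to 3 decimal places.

Σσ²ᵢ = 1.49 + 2.43 + 1.77 + 1.37 + 1.42 + 0.64 = 9.12
Sum of the distinct covariances = 4.14
σ²_total = 9.12 + 2 × 4.14 = 17.40
α = (k/(k−1))·(1 − Σσ²ᵢ/σ²_total) = (6/5)·(1 − 9.12/17.40) = 0.571

α = 0.571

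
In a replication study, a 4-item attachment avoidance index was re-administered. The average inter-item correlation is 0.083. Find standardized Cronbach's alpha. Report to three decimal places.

α = 0.266

Standardized α = k·r̄ / (1 + (k−1)·r̄) = 4 × 0.083 / (1 + 3 × 0.083)
  = 0.3320 / 1.2490 = 0.266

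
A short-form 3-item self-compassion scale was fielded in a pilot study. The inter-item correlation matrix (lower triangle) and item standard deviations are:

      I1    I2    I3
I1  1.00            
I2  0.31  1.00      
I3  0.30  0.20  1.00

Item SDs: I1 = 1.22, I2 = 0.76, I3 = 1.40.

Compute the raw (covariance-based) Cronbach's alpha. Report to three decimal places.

Σσ²ᵢ = 1.22² + 0.76² + 1.40² = 4.0260
Covariances σ_ij = r_ij · s_i · s_j:
  σ(I1,I2) = 0.31 × 1.22 × 0.76 = 0.2874
  σ(I1,I3) = 0.30 × 1.22 × 1.40 = 0.5124
  σ(I2,I3) = 0.20 × 0.76 × 1.40 = 0.2128
σ²_T = Σσ²ᵢ + 2·Σσ_ij = 4.0260 + 2 × 1.0126 = 6.0512
α = (3/2)·(1 − 4.0260/6.0512) = 0.502

Cronbach's alpha = 0.502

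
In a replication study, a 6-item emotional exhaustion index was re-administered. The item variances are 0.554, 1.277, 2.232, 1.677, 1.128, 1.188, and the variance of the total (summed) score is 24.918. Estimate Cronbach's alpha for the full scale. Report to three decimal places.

α = 0.812

Σσ²ᵢ = 0.554 + 1.277 + 2.232 + 1.677 + 1.128 + 1.188 = 8.056
α = (k/(k−1))·(1 − Σσ²ᵢ/total variance) = (6/5)·(1 − 8.056/24.918) = 0.812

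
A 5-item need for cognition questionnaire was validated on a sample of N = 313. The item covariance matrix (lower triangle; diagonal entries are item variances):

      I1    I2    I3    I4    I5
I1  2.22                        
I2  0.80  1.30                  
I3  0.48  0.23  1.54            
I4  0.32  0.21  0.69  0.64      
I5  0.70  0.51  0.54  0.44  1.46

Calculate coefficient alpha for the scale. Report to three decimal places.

sum of item variances = 2.22 + 1.30 + 1.54 + 0.64 + 1.46 = 7.16
Sum of off-diagonal covariances = 4.92
total variance = 7.16 + 2 × 4.92 = 17.00
α = (k/(k−1))·(1 − sum of item variances/total variance) = (5/4)·(1 − 7.16/17.00) = 0.724

coefficient alpha = 0.724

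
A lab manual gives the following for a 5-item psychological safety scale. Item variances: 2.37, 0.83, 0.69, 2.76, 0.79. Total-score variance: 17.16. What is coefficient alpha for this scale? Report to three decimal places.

Σσ²ᵢ = 2.37 + 0.83 + 0.69 + 2.76 + 0.79 = 7.44
α = (k/(k−1))·(1 − Σσ²ᵢ/total variance) = (5/4)·(1 − 7.44/17.16) = 0.708

α = 0.708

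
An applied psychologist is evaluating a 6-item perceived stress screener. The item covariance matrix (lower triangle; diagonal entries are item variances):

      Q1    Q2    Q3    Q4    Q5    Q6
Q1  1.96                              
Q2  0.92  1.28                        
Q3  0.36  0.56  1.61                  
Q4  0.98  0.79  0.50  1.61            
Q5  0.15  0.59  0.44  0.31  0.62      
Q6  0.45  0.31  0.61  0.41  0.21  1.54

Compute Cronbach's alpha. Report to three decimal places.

α = 0.765

Σσ²ᵢ = 1.96 + 1.28 + 1.61 + 1.61 + 0.62 + 1.54 = 8.62
Sum of the distinct covariances = 7.59
Var(T) = 8.62 + 2 × 7.59 = 23.80
α = (k/(k−1))·(1 − Σσ²ᵢ/Var(T)) = (6/5)·(1 − 8.62/23.80) = 0.765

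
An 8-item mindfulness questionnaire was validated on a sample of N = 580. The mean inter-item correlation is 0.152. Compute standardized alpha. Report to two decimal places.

standardized alpha = 0.59

Standardized α = k·r̄ / (1 + (k−1)·r̄) = 8 × 0.152 / (1 + 7 × 0.152)
  = 1.2160 / 2.0640 = 0.59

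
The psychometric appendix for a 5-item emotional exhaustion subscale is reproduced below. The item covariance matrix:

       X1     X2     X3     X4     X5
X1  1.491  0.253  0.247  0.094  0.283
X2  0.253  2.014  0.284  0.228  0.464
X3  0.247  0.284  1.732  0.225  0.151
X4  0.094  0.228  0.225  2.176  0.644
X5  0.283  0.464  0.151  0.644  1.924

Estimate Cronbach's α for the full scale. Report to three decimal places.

Cronbach's α = 0.476

Σσ²ᵢ = 1.491 + 2.014 + 1.732 + 2.176 + 1.924 = 9.337
Sum of the distinct covariances = 2.873
total variance = 9.337 + 2 × 2.873 = 15.083
α = (k/(k−1))·(1 − Σσ²ᵢ/total variance) = (5/4)·(1 − 9.337/15.083) = 0.476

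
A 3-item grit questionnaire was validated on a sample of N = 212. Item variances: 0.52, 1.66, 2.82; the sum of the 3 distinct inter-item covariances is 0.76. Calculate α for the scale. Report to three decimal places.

α = 0.350

Σσ²ᵢ = 0.52 + 1.66 + 2.82 = 5.00
Sum of distinct covariances = 0.76
total variance = Σσ²ᵢ + 2·Σcov = 5.00 + 2 × 0.76 = 6.52
α = (3/2)·(1 − 5.00/6.52) = 0.350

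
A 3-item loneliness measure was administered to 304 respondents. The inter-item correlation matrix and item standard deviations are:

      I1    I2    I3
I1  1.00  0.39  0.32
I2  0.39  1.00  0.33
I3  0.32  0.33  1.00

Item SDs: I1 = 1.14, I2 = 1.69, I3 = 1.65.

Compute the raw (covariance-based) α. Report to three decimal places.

α = 0.597

Σσ²ᵢ = 1.14² + 1.69² + 1.65² = 6.8782
Covariances σ_ij = r_ij · s_i · s_j:
  σ(I1,I2) = 0.39 × 1.14 × 1.69 = 0.7514
  σ(I1,I3) = 0.32 × 1.14 × 1.65 = 0.6019
  σ(I2,I3) = 0.33 × 1.69 × 1.65 = 0.9202
σ²_T = Σσ²ᵢ + 2·Σσ_ij = 6.8782 + 2 × 2.2735 = 11.4252
α = (3/2)·(1 − 6.8782/11.4252) = 0.597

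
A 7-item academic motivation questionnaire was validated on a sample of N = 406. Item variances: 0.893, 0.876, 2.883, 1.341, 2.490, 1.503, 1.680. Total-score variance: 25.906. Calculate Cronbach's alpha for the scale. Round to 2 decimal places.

Cronbach's alpha = 0.64

ΣVar(i) = 0.893 + 0.876 + 2.883 + 1.341 + 2.490 + 1.503 + 1.680 = 11.666
α = (k/(k−1))·(1 − ΣVar(i)/total variance) = (7/6)·(1 − 11.666/25.906) = 0.64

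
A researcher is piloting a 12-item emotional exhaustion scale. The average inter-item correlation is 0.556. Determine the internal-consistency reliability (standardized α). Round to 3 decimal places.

α = 0.938

Standardized α = k·r̄ / (1 + (k−1)·r̄) = 12 × 0.556 / (1 + 11 × 0.556)
  = 6.6720 / 7.1160 = 0.938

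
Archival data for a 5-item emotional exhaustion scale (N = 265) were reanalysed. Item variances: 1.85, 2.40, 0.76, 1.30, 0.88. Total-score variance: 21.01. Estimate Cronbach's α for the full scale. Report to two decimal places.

Cronbach's α = 0.82

Σσ²ᵢ = 1.85 + 2.40 + 0.76 + 1.30 + 0.88 = 7.19
α = (k/(k−1))·(1 − Σσ²ᵢ/total variance) = (5/4)·(1 − 7.19/21.01) = 0.82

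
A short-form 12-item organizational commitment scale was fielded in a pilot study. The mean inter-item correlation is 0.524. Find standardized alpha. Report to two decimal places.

standardized alpha = 0.93

Standardized α = k·r̄ / (1 + (k−1)·r̄) = 12 × 0.524 / (1 + 11 × 0.524)
  = 6.2880 / 6.7640 = 0.93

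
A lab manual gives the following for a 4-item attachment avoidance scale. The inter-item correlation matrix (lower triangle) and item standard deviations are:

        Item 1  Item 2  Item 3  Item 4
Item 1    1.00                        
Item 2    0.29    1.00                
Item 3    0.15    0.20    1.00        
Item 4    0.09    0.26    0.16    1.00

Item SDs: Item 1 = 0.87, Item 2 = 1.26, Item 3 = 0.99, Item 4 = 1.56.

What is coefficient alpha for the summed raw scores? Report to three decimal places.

α = 0.472

Σσ²ᵢ = 0.87² + 1.26² + 0.99² + 1.56² = 5.7582
Covariances σ_ij = r_ij · s_i · s_j:
  σ(Item 1,Item 2) = 0.29 × 0.87 × 1.26 = 0.3179
  σ(Item 1,Item 3) = 0.15 × 0.87 × 0.99 = 0.1292
  σ(Item 1,Item 4) = 0.09 × 0.87 × 1.56 = 0.1221
  σ(Item 2,Item 3) = 0.20 × 1.26 × 0.99 = 0.2495
  σ(Item 2,Item 4) = 0.26 × 1.26 × 1.56 = 0.5111
  σ(Item 3,Item 4) = 0.16 × 0.99 × 1.56 = 0.2471
σ²_T = Σσ²ᵢ + 2·Σσ_ij = 5.7582 + 2 × 1.5769 = 8.9120
α = (4/3)·(1 − 5.7582/8.9120) = 0.472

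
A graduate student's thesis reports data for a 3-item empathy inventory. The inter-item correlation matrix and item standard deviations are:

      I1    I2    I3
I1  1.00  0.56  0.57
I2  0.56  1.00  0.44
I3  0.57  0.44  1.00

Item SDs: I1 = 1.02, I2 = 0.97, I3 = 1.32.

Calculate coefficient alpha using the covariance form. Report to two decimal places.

Σσ²ᵢ = 1.02² + 0.97² + 1.32² = 3.7237
Covariances σ_ij = r_ij · s_i · s_j:
  σ(I1,I2) = 0.56 × 1.02 × 0.97 = 0.5541
  σ(I1,I3) = 0.57 × 1.02 × 1.32 = 0.7674
  σ(I2,I3) = 0.44 × 0.97 × 1.32 = 0.5634
σ²_T = Σσ²ᵢ + 2·Σσ_ij = 3.7237 + 2 × 1.8849 = 7.4935
α = (3/2)·(1 − 3.7237/7.4935) = 0.75

α = 0.75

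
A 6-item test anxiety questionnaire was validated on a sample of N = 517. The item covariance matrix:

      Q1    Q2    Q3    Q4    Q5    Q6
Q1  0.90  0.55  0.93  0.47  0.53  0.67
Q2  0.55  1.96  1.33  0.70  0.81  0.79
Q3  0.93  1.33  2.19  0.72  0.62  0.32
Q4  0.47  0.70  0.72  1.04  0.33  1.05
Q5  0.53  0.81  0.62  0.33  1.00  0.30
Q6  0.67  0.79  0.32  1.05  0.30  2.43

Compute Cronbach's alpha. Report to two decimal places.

Σσᵢ² = 0.90 + 1.96 + 2.19 + 1.04 + 1.00 + 2.43 = 9.52
Sum of the distinct covariances = 10.12
σ²_T = 9.52 + 2 × 10.12 = 29.76
α = (k/(k−1))·(1 − Σσᵢ²/σ²_T) = (6/5)·(1 − 9.52/29.76) = 0.82

Cronbach's alpha = 0.82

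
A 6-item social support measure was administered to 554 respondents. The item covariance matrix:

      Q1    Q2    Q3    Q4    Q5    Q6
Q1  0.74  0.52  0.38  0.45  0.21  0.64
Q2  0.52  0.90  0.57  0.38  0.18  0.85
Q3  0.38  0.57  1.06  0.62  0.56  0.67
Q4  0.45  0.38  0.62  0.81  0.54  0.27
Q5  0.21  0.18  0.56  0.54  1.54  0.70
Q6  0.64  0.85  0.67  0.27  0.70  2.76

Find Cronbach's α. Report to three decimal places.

Σσᵢ² = 0.74 + 0.90 + 1.06 + 0.81 + 1.54 + 2.76 = 7.81
Sum of the distinct covariances = 7.54
σ²_T = 7.81 + 2 × 7.54 = 22.89
α = (k/(k−1))·(1 − Σσᵢ²/σ²_T) = (6/5)·(1 − 7.81/22.89) = 0.791

α = 0.791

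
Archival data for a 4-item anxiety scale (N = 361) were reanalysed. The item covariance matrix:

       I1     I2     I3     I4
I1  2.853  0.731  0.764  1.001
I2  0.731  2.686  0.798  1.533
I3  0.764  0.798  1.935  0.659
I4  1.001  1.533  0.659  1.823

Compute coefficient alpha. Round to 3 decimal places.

Σσᵢ² = 2.853 + 2.686 + 1.935 + 1.823 = 9.297
Sum of off-diagonal covariances = 5.486
σ²_total = 9.297 + 2 × 5.486 = 20.269
α = (k/(k−1))·(1 − Σσᵢ²/σ²_total) = (4/3)·(1 − 9.297/20.269) = 0.722

α = 0.722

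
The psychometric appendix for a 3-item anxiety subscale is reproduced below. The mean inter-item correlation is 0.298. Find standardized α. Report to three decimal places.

standardized α = 0.560

Standardized α = k·r̄ / (1 + (k−1)·r̄) = 3 × 0.298 / (1 + 2 × 0.298)
  = 0.8940 / 1.5960 = 0.560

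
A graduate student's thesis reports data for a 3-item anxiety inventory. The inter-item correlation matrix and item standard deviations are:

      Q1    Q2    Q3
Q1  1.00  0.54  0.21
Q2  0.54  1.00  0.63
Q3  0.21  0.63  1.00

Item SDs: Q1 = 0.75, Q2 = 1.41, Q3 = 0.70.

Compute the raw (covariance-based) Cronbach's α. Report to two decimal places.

Σσ²ᵢ = 0.75² + 1.41² + 0.70² = 3.0406
Covariances σ_ij = r_ij · s_i · s_j:
  σ(Q1,Q2) = 0.54 × 0.75 × 1.41 = 0.5711
  σ(Q1,Q3) = 0.21 × 0.75 × 0.70 = 0.1102
  σ(Q2,Q3) = 0.63 × 1.41 × 0.70 = 0.6218
σ²_T = Σσ²ᵢ + 2·Σσ_ij = 3.0406 + 2 × 1.3031 = 5.6468
α = (3/2)·(1 − 3.0406/5.6468) = 0.69

Cronbach's α = 0.69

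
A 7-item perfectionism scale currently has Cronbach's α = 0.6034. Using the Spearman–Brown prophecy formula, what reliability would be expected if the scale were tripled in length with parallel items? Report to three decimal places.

predicted reliability = 0.820

Length factor m = 3
α' = m·α / (1 + (m−1)·α)
   = 3 × 0.6034 / (1 + (3 − 1) × 0.6034)
   = 1.8102 / 2.2068 = 0.820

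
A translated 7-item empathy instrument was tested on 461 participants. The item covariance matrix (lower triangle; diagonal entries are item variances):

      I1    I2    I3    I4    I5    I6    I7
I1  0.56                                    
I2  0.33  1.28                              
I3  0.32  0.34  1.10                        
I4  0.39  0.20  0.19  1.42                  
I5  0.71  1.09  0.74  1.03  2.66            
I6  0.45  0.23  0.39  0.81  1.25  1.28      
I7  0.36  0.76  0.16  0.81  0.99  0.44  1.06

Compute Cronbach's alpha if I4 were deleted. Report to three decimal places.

Remaining items: I1, I2, I3, I5, I6, I7 (k = 6).
ΣVar(i) = 0.56 + 1.28 + 1.10 + 2.66 + 1.28 + 1.06 = 7.94
total variance = 7.94 + 2 × 8.56 = 25.06
α (item deleted) = (6/5)·(1 − 7.94/25.06) = 0.820

α = 0.820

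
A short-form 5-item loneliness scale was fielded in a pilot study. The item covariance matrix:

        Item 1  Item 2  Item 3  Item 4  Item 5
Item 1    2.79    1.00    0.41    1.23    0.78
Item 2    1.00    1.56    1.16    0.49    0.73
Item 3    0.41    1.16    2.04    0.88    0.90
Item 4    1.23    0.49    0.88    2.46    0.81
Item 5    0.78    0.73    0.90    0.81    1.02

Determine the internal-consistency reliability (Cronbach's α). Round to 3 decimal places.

α = 0.787

Σσᵢ² = 2.79 + 1.56 + 2.04 + 2.46 + 1.02 = 9.87
Σ_{i<j} σ_ij = 8.39
σ²_total = 9.87 + 2 × 8.39 = 26.65
α = (k/(k−1))·(1 − Σσᵢ²/σ²_total) = (5/4)·(1 − 9.87/26.65) = 0.787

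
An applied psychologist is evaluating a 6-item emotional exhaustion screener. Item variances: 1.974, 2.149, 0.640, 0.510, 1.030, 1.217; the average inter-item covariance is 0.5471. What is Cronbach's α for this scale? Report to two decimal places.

Σσᵢ² = 1.974 + 2.149 + 0.640 + 0.510 + 1.030 + 1.217 = 7.520
Sum of the 15 distinct covariances = 15 × 0.5471 = 8.2065
σ²_T = Σσᵢ² + 2·Σcov = 7.520 + 2 × 8.2065 = 23.9330
α = (6/5)·(1 − 7.520/23.9330) = 0.82

Cronbach's α = 0.82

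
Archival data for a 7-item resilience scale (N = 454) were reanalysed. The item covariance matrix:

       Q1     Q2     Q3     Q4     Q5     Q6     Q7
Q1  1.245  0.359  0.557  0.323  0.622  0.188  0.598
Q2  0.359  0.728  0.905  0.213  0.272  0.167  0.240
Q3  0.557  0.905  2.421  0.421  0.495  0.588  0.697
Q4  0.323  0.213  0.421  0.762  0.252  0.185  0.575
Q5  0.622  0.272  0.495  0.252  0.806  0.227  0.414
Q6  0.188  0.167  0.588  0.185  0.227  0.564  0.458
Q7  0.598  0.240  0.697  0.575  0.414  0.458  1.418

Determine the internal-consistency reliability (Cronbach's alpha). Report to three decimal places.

Cronbach's alpha = 0.803

sum of item variances = 1.245 + 0.728 + 2.421 + 0.762 + 0.806 + 0.564 + 1.418 = 7.944
Σ_{i<j} σ_ij = 8.756
σ²_total = 7.944 + 2 × 8.756 = 25.456
α = (k/(k−1))·(1 − sum of item variances/σ²_total) = (7/6)·(1 − 7.944/25.456) = 0.803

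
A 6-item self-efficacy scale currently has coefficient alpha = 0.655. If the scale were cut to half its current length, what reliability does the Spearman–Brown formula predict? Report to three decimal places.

Length factor m = 1/2
α' = m·α / (1 − (1−m)·α)
   = 1/2 × 0.655 / (1 − (1 − 1/2) × 0.655)
   = 0.3275 / 0.6725 = 0.487

predicted reliability = 0.487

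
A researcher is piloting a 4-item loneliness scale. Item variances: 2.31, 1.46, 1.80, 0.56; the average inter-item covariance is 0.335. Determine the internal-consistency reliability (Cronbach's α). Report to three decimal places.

α = 0.528

ΣVar(i) = 2.31 + 1.46 + 1.80 + 0.56 = 6.13
Sum of the 6 distinct covariances = 6 × 0.335 = 2.010
total variance = ΣVar(i) + 2·Σcov = 6.13 + 2 × 2.010 = 10.150
α = (4/3)·(1 − 6.13/10.150) = 0.528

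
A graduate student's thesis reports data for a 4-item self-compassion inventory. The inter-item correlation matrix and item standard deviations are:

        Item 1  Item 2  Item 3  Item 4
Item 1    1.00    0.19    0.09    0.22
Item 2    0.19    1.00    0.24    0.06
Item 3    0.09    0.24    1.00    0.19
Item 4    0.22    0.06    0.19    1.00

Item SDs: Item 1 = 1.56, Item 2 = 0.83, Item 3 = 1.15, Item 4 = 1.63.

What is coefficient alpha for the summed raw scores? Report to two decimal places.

Σσ²ᵢ = 1.56² + 0.83² + 1.15² + 1.63² = 7.1019
Covariances σ_ij = r_ij · s_i · s_j:
  σ(Item 1,Item 2) = 0.19 × 1.56 × 0.83 = 0.2460
  σ(Item 1,Item 3) = 0.09 × 1.56 × 1.15 = 0.1615
  σ(Item 1,Item 4) = 0.22 × 1.56 × 1.63 = 0.5594
  σ(Item 2,Item 3) = 0.24 × 0.83 × 1.15 = 0.2291
  σ(Item 2,Item 4) = 0.06 × 0.83 × 1.63 = 0.0812
  σ(Item 3,Item 4) = 0.19 × 1.15 × 1.63 = 0.3562
σ²_T = Σσ²ᵢ + 2·Σσ_ij = 7.1019 + 2 × 1.6334 = 10.3687
α = (4/3)·(1 − 7.1019/10.3687) = 0.42

α = 0.42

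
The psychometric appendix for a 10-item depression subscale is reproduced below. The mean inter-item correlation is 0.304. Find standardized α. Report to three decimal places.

α = 0.814

Standardized α = k·r̄ / (1 + (k−1)·r̄) = 10 × 0.304 / (1 + 9 × 0.304)
  = 3.0400 / 3.7360 = 0.814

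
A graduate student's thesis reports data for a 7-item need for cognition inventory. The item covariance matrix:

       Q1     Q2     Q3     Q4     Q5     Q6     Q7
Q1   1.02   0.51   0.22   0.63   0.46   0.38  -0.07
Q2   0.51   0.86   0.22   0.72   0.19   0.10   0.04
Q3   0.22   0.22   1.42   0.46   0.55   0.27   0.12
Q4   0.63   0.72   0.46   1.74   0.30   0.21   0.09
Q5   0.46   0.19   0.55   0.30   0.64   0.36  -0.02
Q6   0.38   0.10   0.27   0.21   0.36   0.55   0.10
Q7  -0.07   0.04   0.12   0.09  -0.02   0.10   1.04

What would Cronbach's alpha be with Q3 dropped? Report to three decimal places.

Remaining items: Q1, Q2, Q4, Q5, Q6, Q7 (k = 6).
ΣVar(i) = 1.02 + 0.86 + 1.74 + 0.64 + 0.55 + 1.04 = 5.85
total variance = 5.85 + 2 × 4.00 = 13.85
α (item deleted) = (6/5)·(1 − 5.85/13.85) = 0.693

Cronbach's alpha = 0.693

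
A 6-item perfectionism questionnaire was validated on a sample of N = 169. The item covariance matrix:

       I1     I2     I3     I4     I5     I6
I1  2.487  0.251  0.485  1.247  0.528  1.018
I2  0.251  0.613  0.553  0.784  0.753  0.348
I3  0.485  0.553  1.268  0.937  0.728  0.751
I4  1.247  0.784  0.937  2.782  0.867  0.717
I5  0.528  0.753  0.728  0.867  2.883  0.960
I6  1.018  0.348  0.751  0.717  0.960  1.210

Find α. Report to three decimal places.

α = 0.792

sum of item variances = 2.487 + 0.613 + 1.268 + 2.782 + 2.883 + 1.210 = 11.243
Sum of off-diagonal covariances = 10.927
σ²_T = 11.243 + 2 × 10.927 = 33.097
α = (k/(k−1))·(1 − sum of item variances/σ²_T) = (6/5)·(1 − 11.243/33.097) = 0.792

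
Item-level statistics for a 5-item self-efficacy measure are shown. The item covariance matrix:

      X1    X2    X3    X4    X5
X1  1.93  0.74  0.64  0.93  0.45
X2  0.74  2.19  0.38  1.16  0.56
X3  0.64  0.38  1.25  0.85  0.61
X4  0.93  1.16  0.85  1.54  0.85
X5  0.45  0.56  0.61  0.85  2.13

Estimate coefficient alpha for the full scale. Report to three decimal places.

Σσ²ᵢ = 1.93 + 2.19 + 1.25 + 1.54 + 2.13 = 9.04
Σ_{i<j} σ_ij = 7.17
total variance = 9.04 + 2 × 7.17 = 23.38
α = (k/(k−1))·(1 − Σσ²ᵢ/total variance) = (5/4)·(1 − 9.04/23.38) = 0.767

coefficient alpha = 0.767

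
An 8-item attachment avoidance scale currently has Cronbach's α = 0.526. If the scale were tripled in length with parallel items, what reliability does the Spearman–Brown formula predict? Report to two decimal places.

predicted reliability = 0.77

Length factor m = 3
α' = m·α / (1 + (m−1)·α)
   = 3 × 0.526 / (1 + (3 − 1) × 0.526)
   = 1.5780 / 2.0520 = 0.77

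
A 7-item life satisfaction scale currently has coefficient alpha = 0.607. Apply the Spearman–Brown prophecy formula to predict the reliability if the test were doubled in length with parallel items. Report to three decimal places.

Length factor m = 2
α' = m·α / (1 + (m−1)·α)
   = 2 × 0.607 / (1 + (2 − 1) × 0.607)
   = 1.2140 / 1.6070 = 0.755

predicted reliability = 0.755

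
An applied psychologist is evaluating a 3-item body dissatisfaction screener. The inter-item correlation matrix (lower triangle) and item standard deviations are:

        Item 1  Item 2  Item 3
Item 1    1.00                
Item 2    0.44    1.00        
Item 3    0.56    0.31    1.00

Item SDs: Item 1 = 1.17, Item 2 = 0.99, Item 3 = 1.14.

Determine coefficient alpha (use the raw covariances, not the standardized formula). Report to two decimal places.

Σσ²ᵢ = 1.17² + 0.99² + 1.14² = 3.6486
Covariances σ_ij = r_ij · s_i · s_j:
  σ(Item 1,Item 2) = 0.44 × 1.17 × 0.99 = 0.5097
  σ(Item 1,Item 3) = 0.56 × 1.17 × 1.14 = 0.7469
  σ(Item 2,Item 3) = 0.31 × 0.99 × 1.14 = 0.3499
σ²_T = Σσ²ᵢ + 2·Σσ_ij = 3.6486 + 2 × 1.6065 = 6.8616
α = (3/2)·(1 − 3.6486/6.8616) = 0.70

α = 0.70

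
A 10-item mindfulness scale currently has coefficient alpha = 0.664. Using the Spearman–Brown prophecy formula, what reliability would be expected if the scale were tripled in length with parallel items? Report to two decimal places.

Length factor m = 3
α' = m·α / (1 + (m−1)·α)
   = 3 × 0.664 / (1 + (3 − 1) × 0.664)
   = 1.9920 / 2.3280 = 0.86

predicted reliability = 0.86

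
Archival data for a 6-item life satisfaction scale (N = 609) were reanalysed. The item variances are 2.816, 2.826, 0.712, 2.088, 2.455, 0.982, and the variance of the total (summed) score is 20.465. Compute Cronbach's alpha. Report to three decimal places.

Σσ²ᵢ = 2.816 + 2.826 + 0.712 + 2.088 + 2.455 + 0.982 = 11.879
α = (k/(k−1))·(1 − Σσ²ᵢ/σ²_total) = (6/5)·(1 − 11.879/20.465) = 0.503

α = 0.503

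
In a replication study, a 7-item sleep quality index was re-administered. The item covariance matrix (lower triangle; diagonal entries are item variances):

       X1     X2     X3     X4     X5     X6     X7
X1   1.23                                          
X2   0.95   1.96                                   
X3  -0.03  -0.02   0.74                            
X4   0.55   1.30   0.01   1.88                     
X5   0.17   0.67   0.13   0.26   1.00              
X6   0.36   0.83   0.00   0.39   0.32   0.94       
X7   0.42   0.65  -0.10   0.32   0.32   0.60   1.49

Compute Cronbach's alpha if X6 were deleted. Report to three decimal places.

Remaining items: X1, X2, X3, X4, X5, X7 (k = 6).
Σσ²ᵢ = 1.23 + 1.96 + 0.74 + 1.88 + 1.00 + 1.49 = 8.30
total variance = 8.30 + 2 × 5.60 = 19.50
α (item deleted) = (6/5)·(1 − 8.30/19.50) = 0.689

α = 0.689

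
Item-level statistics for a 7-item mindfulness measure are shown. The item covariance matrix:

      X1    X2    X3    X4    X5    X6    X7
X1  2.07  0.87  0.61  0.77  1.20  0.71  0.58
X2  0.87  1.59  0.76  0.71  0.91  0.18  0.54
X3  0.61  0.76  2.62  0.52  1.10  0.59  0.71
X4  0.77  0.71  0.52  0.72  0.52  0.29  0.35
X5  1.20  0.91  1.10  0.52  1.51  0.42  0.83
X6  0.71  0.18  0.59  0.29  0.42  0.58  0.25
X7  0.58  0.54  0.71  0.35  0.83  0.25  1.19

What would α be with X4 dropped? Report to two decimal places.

α = 0.82

Remaining items: X1, X2, X3, X5, X6, X7 (k = 6).
Σσᵢ² = 2.07 + 1.59 + 2.62 + 1.51 + 0.58 + 1.19 = 9.56
σ²_total = 9.56 + 2 × 10.26 = 30.08
α (item deleted) = (6/5)·(1 − 9.56/30.08) = 0.82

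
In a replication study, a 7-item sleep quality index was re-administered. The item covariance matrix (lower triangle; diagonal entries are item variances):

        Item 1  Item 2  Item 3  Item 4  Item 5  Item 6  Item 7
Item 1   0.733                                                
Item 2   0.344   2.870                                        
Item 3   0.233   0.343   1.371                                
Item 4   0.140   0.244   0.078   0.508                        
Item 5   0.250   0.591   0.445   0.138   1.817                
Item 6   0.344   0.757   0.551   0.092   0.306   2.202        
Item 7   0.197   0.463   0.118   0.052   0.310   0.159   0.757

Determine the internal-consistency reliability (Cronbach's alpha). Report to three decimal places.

Cronbach's alpha = 0.636

Σσ²ᵢ = 0.733 + 2.870 + 1.371 + 0.508 + 1.817 + 2.202 + 0.757 = 10.258
Sum of the distinct covariances = 6.155
total variance = 10.258 + 2 × 6.155 = 22.568
α = (k/(k−1))·(1 − Σσ²ᵢ/total variance) = (7/6)·(1 − 10.258/22.568) = 0.636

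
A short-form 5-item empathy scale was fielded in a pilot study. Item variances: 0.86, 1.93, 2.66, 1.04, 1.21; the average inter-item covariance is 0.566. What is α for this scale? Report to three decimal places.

Σσᵢ² = 0.86 + 1.93 + 2.66 + 1.04 + 1.21 = 7.70
Sum of the 10 distinct covariances = 10 × 0.566 = 5.660
σ²_total = Σσᵢ² + 2·Σcov = 7.70 + 2 × 5.660 = 19.020
α = (5/4)·(1 − 7.70/19.020) = 0.744

α = 0.744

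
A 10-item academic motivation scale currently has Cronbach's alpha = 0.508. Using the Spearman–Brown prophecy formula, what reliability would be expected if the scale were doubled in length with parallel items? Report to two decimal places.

predicted reliability = 0.67

Length factor m = 2
α' = m·α / (1 + (m−1)·α)
   = 2 × 0.508 / (1 + (2 − 1) × 0.508)
   = 1.0160 / 1.5080 = 0.67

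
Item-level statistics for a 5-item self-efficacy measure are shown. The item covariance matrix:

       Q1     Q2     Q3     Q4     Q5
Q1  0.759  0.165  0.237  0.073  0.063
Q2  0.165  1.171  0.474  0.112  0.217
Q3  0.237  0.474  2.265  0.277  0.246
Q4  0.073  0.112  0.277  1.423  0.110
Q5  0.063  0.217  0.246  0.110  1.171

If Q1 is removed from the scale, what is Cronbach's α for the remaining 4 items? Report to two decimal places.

Remaining items: Q2, Q3, Q4, Q5 (k = 4).
Σσ²ᵢ = 1.171 + 2.265 + 1.423 + 1.171 = 6.030
Var(T) = 6.030 + 2 × 1.436 = 8.902
α (item deleted) = (4/3)·(1 − 6.030/8.902) = 0.43

α = 0.43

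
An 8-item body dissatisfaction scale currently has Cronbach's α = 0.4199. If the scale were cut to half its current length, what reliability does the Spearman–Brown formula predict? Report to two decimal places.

Length factor m = 1/2
α' = m·α / (1 − (1−m)·α)
   = 1/2 × 0.4199 / (1 − (1 − 1/2) × 0.4199)
   = 0.2099 / 0.7901 = 0.27

predicted reliability = 0.27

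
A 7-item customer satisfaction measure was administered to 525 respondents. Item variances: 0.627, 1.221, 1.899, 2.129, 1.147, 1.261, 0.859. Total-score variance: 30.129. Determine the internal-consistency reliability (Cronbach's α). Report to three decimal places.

α = 0.813

ΣVar(i) = 0.627 + 1.221 + 1.899 + 2.129 + 1.147 + 1.261 + 0.859 = 9.143
α = (k/(k−1))·(1 − ΣVar(i)/σ²_total) = (7/6)·(1 − 9.143/30.129) = 0.813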